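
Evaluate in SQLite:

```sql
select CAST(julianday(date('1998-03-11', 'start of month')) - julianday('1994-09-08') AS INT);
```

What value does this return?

1270

`start of month` rewinds 1998-03-11 to 1998-03-01.
22 days remain in September 1994 after the 8th (30 − 8).
Full months from October 1994 through February 1998 contribute their day counts.
Then 1 day into March 1998.
Total: 22 + 31 + 30 + 31 + 31 + 28 + 31 + 30 + 31 + 30 + 31 + 31 + 30 + 31 + 30 + 31 + 31 + 29 + 31 + 30 + 31 + 30 + 31 + 31 + 30 + 31 + 30 + 31 + 31 + 28 + 31 + 30 + 31 + 30 + 31 + 31 + 30 + 31 + 30 + 31 + 31 + 28 + 1 = 1270.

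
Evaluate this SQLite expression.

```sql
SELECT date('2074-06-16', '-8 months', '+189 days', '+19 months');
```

Adding -8 months to 2074-06-16 gives 2073-10-16.
Applying '+189 days' to 2073-10-16: counting 189 days forward gives 2074-04-23.
Adding +19 months to 2074-04-23 gives 2075-11-23.

2075-11-23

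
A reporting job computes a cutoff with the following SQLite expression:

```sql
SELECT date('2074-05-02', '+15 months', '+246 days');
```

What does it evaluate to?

2076-04-04

Adding +15 months to 2074-05-02 gives 2075-08-02.
Applying '+246 days' to 2075-08-02: counting 246 days forward gives 2076-04-04.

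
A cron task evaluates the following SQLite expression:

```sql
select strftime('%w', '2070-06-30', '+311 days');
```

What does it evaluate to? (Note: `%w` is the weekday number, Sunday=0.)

4

First apply '+311 days': 2070-06-30 → 2071-05-07.
2071-05-07 is a Thursday; with Sunday=0 that is 4.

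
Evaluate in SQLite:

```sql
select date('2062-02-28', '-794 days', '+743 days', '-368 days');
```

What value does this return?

Applying '-794 days' to 2062-02-28: counting 794 days back gives 2059-12-27.
Applying '+743 days' to 2059-12-27: counting 743 days forward gives 2062-01-08.
Applying '-368 days' to 2062-01-08: counting 368 days back gives 2061-01-05.

2061-01-05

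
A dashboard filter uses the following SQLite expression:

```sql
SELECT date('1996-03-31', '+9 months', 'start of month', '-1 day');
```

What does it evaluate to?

Adding +9 months to 1996-03-31 gives 1996-12-31.
`start of month` rewinds 1996-12-31 to 1996-12-01.
Going back 1 day from 1996-12-01 reaches 1996-11-30 (last day of November, 30 days).

1996-11-30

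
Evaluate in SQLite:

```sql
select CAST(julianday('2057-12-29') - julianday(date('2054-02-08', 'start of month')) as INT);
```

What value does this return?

`start of month` rewinds 2054-02-08 to 2054-02-01.
27 days remain in February 2054 after the 1st (28 − 1).
Full months from March 2054 through November 2057 contribute their day counts.
Then 29 days into December 2057.
Total: 27 + 31 + 30 + 31 + 30 + 31 + 31 + 30 + 31 + 30 + 31 + 31 + 28 + 31 + 30 + 31 + 30 + 31 + 31 + 30 + 31 + 30 + 31 + 31 + 29 + 31 + 30 + 31 + 30 + 31 + 31 + 30 + 31 + 30 + 31 + 31 + 28 + 31 + 30 + 31 + 30 + 31 + 31 + 30 + 31 + 30 + 29 = 1427.

1427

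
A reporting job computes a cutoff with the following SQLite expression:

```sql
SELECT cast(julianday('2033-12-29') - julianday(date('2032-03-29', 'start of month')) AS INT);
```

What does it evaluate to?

668

`start of month` rewinds 2032-03-29 to 2032-03-01.
30 days remain in March 2032 after the 1st (31 − 1).
Full months from April 2032 through November 2033 contribute their day counts.
Then 29 days into December 2033.
Total: 30 + 30 + 31 + 30 + 31 + 31 + 30 + 31 + 30 + 31 + 31 + 28 + 31 + 30 + 31 + 30 + 31 + 31 + 30 + 31 + 30 + 29 = 668.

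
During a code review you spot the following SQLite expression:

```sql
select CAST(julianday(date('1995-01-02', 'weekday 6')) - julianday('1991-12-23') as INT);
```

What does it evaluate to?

`weekday 6` advances to the next Saturday; 1995-01-02 is a Monday, so it moves forward to 1995-01-07.
8 days remain in December 1991 after the 23rd (31 − 23).
Full months from January 1992 through December 1994 contribute their day counts.
Then 7 days into January 1995.
Total: 8 + 31 + 29 + 31 + 30 + 31 + 30 + 31 + 31 + 30 + 31 + 30 + 31 + 31 + 28 + 31 + 30 + 31 + 30 + 31 + 31 + 30 + 31 + 30 + 31 + 31 + 28 + 31 + 30 + 31 + 30 + 31 + 31 + 30 + 31 + 30 + 31 + 7 = 1111.

1111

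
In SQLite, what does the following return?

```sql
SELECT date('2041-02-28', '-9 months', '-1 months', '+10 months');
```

Adding -9 months to 2041-02-28 gives 2040-05-28.
Adding -1 month to 2040-05-28 gives 2040-04-28.
Adding +10 months to 2040-04-28 gives 2041-02-28.

2041-02-28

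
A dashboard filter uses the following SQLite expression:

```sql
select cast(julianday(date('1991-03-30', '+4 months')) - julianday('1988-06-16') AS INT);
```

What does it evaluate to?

1139

Adding +4 months to 1991-03-30 gives 1991-07-30.
14 days remain in June 1988 after the 16th (30 − 16).
Full months from July 1988 through June 1991 contribute their day counts.
Then 30 days into July 1991.
Total: 14 + 31 + 31 + 30 + 31 + 30 + 31 + 31 + 28 + 31 + 30 + 31 + 30 + 31 + 31 + 30 + 31 + 30 + 31 + 31 + 28 + 31 + 30 + 31 + 30 + 31 + 31 + 30 + 31 + 30 + 31 + 31 + 28 + 31 + 30 + 31 + 30 + 30 = 1139.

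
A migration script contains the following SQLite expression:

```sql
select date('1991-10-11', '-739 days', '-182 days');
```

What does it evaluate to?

Applying '-739 days' to 1991-10-11: counting 739 days back gives 1989-10-02.
Applying '-182 days' to 1989-10-02: counting 182 days back gives 1989-04-03.

1989-04-03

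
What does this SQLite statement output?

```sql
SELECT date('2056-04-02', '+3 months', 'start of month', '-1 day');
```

Adding +3 months to 2056-04-02 gives 2056-07-02.
`start of month` rewinds 2056-07-02 to 2056-07-01.
Going back 1 day from 2056-07-01 reaches 2056-06-30 (last day of June, 30 days).

2056-06-30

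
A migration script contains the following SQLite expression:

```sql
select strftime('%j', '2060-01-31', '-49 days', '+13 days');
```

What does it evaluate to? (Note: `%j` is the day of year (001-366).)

360

First apply '-49 days', '+13 days': 2060-01-31 → 2059-12-26.
Day-of-year for 2059-12-26: days since 2059-01-01 inclusive = 360, zero-padded to 360.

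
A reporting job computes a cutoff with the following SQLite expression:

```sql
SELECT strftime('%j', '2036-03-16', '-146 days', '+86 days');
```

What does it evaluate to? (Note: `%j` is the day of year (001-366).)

016

First apply '-146 days', '+86 days': 2036-03-16 → 2036-01-16.
Day-of-year for 2036-01-16: days since 2036-01-01 inclusive = 16, zero-padded to 016.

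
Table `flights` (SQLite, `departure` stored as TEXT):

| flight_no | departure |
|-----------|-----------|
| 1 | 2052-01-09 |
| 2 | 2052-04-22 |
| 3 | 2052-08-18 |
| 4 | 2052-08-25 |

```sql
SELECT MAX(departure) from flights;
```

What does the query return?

2052-08-25

MAX over {2052-01-09, 2052-04-22, 2052-08-18, 2052-08-25}.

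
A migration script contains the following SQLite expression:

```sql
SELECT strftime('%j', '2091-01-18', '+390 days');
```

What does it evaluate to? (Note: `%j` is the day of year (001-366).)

First apply '+390 days': 2091-01-18 → 2092-02-12.
Day-of-year for 2092-02-12: days since 2092-01-01 inclusive = 43, zero-padded to 043.

043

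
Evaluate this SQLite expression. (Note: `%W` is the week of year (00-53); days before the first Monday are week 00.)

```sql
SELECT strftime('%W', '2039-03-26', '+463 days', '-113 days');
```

10

First apply '+463 days', '-113 days': 2039-03-26 → 2040-03-10.
2040-03-10 is a Saturday. SQLite's %W counts Mondays since the year started; the result is 10.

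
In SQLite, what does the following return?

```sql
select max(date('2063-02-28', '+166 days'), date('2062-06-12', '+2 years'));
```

2064-06-12

date('2063-02-28', '+166 days') → 2063-08-13.
date('2062-06-12', '+2 years') → 2064-06-12.
Later of the two is 2064-06-12.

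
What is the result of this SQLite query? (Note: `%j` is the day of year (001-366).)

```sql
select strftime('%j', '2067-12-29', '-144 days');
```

219

First apply '-144 days': 2067-12-29 → 2067-08-07.
Day-of-year for 2067-08-07: days since 2067-01-01 inclusive = 219, zero-padded to 219.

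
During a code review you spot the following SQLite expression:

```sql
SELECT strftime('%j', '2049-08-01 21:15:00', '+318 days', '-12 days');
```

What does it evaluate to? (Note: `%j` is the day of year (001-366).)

First apply '+318 days', '-12 days': 2049-08-01 21:15:00 → 2050-06-03 21:15:00.
Day-of-year for 2050-06-03: days since 2050-01-01 inclusive = 154, zero-padded to 154.

154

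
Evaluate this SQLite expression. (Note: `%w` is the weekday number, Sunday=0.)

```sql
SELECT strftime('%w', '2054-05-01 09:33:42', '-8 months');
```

First apply '-8 months': 2054-05-01 09:33:42 → 2053-09-01 09:33:42.
2053-09-01 is a Monday; with Sunday=0 that is 1.

1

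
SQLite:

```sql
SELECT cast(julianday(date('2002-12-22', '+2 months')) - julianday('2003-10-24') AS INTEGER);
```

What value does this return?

-244

Adding +2 months to 2002-12-22 gives 2003-02-22.
6 days remain in February 2003 after the 22nd (28 − 22).
Full months from March 2003 through September 2003 contribute their day counts.
Then 24 days into October 2003.
Total: 6 + 31 + 30 + 31 + 30 + 31 + 31 + 30 + 24 = 244.
The subtraction is earlier − later, so the result is −244 → -244.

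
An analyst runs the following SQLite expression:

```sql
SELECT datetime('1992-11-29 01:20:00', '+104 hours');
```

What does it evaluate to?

+104 hours from 1992-11-29 01:20:00 is 1992-12-03 09:20:00 (crosses midnight).

1992-12-03 09:20:00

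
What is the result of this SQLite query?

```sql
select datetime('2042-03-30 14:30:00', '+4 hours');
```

+4 hours from 2042-03-30 14:30:00 is 2042-03-30 18:30:00.

2042-03-30 18:30:00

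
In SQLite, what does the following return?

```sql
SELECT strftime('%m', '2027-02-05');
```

`%m` extracts the 2-digit month (01-12): 02.

02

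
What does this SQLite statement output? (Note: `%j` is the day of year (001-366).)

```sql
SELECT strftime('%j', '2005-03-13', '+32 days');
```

First apply '+32 days': 2005-03-13 → 2005-04-14.
Day-of-year for 2005-04-14: days since 2005-01-01 inclusive = 104, zero-padded to 104.

104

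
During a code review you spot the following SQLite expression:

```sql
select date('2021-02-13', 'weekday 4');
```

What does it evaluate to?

2021-02-18

`weekday 4` advances to the next Thursday; 2021-02-13 is a Saturday, so it moves forward to 2021-02-18.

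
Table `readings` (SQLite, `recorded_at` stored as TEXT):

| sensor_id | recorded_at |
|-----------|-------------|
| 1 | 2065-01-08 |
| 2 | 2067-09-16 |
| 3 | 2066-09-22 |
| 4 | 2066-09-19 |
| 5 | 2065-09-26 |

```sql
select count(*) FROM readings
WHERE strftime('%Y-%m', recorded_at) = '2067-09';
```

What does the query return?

Rows with year-month 2067-09: 2067-09-16 → 1.

1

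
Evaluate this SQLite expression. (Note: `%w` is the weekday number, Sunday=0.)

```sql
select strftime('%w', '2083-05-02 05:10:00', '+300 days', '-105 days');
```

First apply '+300 days', '-105 days': 2083-05-02 05:10:00 → 2083-11-13 05:10:00.
2083-11-13 is a Saturday; with Sunday=0 that is 6.

6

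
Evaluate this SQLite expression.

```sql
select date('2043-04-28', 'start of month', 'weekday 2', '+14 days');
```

`start of month` rewinds 2043-04-28 to 2043-04-01.
`weekday 2` advances to the next Tuesday; 2043-04-01 is a Wednesday, so it moves forward to 2043-04-07.
Advancing 14 more days within April lands on 2043-04-21.

2043-04-21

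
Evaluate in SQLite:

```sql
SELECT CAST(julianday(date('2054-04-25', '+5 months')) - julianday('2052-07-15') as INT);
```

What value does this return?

Adding +5 months to 2054-04-25 gives 2054-09-25.
16 days remain in July 2052 after the 15th (31 − 15).
Full months from August 2052 through August 2054 contribute their day counts.
Then 25 days into September 2054.
Total: 16 + 31 + 30 + 31 + 30 + 31 + 31 + 28 + 31 + 30 + 31 + 30 + 31 + 31 + 30 + 31 + 30 + 31 + 31 + 28 + 31 + 30 + 31 + 30 + 31 + 31 + 25 = 802.

802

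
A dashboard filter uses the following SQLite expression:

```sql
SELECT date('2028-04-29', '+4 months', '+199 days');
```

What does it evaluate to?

2029-03-16

Adding +4 months to 2028-04-29 gives 2028-08-29.
Applying '+199 days' to 2028-08-29: counting 199 days forward gives 2029-03-16.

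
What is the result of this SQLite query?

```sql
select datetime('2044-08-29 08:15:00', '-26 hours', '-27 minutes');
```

-26 hours from 2044-08-29 08:15:00 is 2044-08-28 06:15:00 (crosses midnight).
-27 minutes from 2044-08-28 06:15:00 is 2044-08-28 05:48:00.

2044-08-28 05:48:00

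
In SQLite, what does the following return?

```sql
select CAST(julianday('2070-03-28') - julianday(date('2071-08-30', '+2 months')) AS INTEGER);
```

-581

Adding +2 months to 2071-08-30 gives 2071-10-30.
3 days remain in March 2070 after the 28th (31 − 28).
Full months from April 2070 through September 2071 contribute their day counts.
Then 30 days into October 2071.
Total: 3 + 30 + 31 + 30 + 31 + 31 + 30 + 31 + 30 + 31 + 31 + 28 + 31 + 30 + 31 + 30 + 31 + 31 + 30 + 30 = 581.
The subtraction is earlier − later, so the result is −581 → -581.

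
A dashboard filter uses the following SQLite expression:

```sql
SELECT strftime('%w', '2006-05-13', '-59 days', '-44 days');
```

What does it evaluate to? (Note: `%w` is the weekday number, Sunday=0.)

First apply '-59 days', '-44 days': 2006-05-13 → 2006-01-30.
2006-01-30 is a Monday; with Sunday=0 that is 1.

1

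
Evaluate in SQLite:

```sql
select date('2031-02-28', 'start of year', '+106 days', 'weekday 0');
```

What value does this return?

`start of year` rewinds 2031-02-28 to 2031-01-01.
Applying '+106 days' to 2031-01-01: counting 106 days forward gives 2031-04-17.
`weekday 0` advances to the next Sunday; 2031-04-17 is a Thursday, so it moves forward to 2031-04-20.

2031-04-20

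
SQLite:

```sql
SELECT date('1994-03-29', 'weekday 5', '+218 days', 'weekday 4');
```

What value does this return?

1994-11-10

`weekday 5` advances to the next Friday; 1994-03-29 is a Tuesday, so it moves forward to 1994-04-01.
Applying '+218 days' to 1994-04-01: counting 218 days forward gives 1994-11-05.
`weekday 4` advances to the next Thursday; 1994-11-05 is a Saturday, so it moves forward to 1994-11-10.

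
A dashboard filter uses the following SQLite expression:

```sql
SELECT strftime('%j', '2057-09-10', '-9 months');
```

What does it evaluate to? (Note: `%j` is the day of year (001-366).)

345

First apply '-9 months': 2057-09-10 → 2056-12-10.
Day-of-year for 2056-12-10: days since 2056-01-01 inclusive = 345, zero-padded to 345.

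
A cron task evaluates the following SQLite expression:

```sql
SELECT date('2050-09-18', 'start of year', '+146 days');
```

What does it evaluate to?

2050-05-27

`start of year` rewinds 2050-09-18 to 2050-01-01.
Applying '+146 days' to 2050-01-01: counting 146 days forward gives 2050-05-27.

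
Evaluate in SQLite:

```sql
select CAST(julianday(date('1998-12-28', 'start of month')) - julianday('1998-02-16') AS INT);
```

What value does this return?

288

`start of month` rewinds 1998-12-28 to 1998-12-01.
12 days remain in February 1998 after the 16th (28 − 16).
Full months from March 1998 through November 1998 contribute their day counts.
Then 1 day into December 1998.
Total: 12 + 31 + 30 + 31 + 30 + 31 + 31 + 30 + 31 + 30 + 1 = 288.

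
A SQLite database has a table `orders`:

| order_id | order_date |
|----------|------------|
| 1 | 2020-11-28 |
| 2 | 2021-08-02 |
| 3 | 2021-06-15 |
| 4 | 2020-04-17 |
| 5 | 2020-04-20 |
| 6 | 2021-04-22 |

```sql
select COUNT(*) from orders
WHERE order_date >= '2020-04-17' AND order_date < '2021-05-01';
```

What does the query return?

Rows in [2020-04-17, 2021-05-01): 2020-11-28, 2020-04-17, 2020-04-20, 2021-04-22 → 4 rows.

4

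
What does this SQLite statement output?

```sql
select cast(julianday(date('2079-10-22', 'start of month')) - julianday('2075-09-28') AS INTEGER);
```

`start of month` rewinds 2079-10-22 to 2079-10-01.
2 days remain in September 2075 after the 28th (30 − 28).
Full months from October 2075 through September 2079 contribute their day counts.
Then 1 day into October 2079.
Total: 2 + 31 + 30 + 31 + 31 + 29 + 31 + 30 + 31 + 30 + 31 + 31 + 30 + 31 + 30 + 31 + 31 + 28 + 31 + 30 + 31 + 30 + 31 + 31 + 30 + 31 + 30 + 31 + 31 + 28 + 31 + 30 + 31 + 30 + 31 + 31 + 30 + 31 + 30 + 31 + 31 + 28 + 31 + 30 + 31 + 30 + 31 + 31 + 30 + 1 = 1464.

1464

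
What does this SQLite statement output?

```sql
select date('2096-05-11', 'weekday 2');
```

`weekday 2` advances to the next Tuesday; 2096-05-11 is a Friday, so it moves forward to 2096-05-15.

2096-05-15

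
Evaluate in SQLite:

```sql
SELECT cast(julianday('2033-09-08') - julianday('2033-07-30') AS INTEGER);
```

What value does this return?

1 day remains in July 2033 after the 30th (31 − 30).
August 2033: 31 days.
Then 8 days into September 2033.
Total: 1 + 31 + 8 = 40.

40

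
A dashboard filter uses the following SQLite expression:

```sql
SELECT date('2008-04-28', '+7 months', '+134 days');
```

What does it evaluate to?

Adding +7 months to 2008-04-28 gives 2008-11-28.
Applying '+134 days' to 2008-11-28: counting 134 days forward gives 2009-04-11.

2009-04-11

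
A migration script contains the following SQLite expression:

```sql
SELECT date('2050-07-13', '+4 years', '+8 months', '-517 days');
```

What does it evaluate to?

2053-10-12

Adding +4 years to 2050-07-13 gives 2054-07-13.
Adding +8 months to 2054-07-13 gives 2055-03-13.
Applying '-517 days' to 2055-03-13: counting 517 days back gives 2053-10-12.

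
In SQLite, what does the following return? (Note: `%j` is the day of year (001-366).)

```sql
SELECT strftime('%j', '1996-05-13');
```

Day-of-year for 1996-05-13: days since 1996-01-01 inclusive = 134, zero-padded to 134.

134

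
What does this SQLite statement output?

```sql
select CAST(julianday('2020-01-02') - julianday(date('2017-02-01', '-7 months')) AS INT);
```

1280

Adding -7 months to 2017-02-01 gives 2016-07-01.
30 days remain in July 2016 after the 1st (31 − 1).
Full months from August 2016 through December 2019 contribute their day counts.
Then 2 days into January 2020.
Total: 30 + 31 + 30 + 31 + 30 + 31 + 31 + 28 + 31 + 30 + 31 + 30 + 31 + 31 + 30 + 31 + 30 + 31 + 31 + 28 + 31 + 30 + 31 + 30 + 31 + 31 + 30 + 31 + 30 + 31 + 31 + 28 + 31 + 30 + 31 + 30 + 31 + 31 + 30 + 31 + 30 + 31 + 2 = 1280.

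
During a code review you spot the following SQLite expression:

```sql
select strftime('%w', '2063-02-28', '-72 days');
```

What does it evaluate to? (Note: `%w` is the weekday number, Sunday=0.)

1

First apply '-72 days': 2063-02-28 → 2062-12-18.
2062-12-18 is a Monday; with Sunday=0 that is 1.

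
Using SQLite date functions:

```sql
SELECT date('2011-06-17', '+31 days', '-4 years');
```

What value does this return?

2007-07-18

June 2011 has 30 days; 13 remain after the 17th, so 14 days reach 2011-07-01.
Advancing 17 more days within July lands on 2011-07-18.
Adding -4 years to 2011-07-18 gives 2007-07-18.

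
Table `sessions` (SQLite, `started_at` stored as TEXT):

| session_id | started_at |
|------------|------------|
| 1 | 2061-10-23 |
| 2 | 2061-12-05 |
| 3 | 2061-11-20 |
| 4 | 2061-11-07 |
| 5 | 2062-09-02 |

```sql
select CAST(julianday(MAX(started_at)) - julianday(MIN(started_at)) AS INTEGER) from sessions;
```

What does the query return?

MIN = 2061-10-23, MAX = 2062-09-02.
8 days remain in October 2061 after the 23rd (31 − 23).
Full months from November 2061 through August 2062 contribute their day counts.
Then 2 days into September 2062.
Total: 8 + 30 + 31 + 31 + 28 + 31 + 30 + 31 + 30 + 31 + 31 + 2 = 314.

314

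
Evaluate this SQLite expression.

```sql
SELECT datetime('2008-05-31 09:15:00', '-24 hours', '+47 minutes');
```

2008-05-30 10:02:00

-24 hours from 2008-05-31 09:15:00 is 2008-05-30 09:15:00 (crosses midnight).
+47 minutes from 2008-05-30 09:15:00 is 2008-05-30 10:02:00.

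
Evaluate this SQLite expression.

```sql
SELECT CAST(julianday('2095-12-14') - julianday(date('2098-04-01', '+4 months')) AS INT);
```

Adding +4 months to 2098-04-01 gives 2098-08-01.
17 days remain in December 2095 after the 14th (31 − 14).
Full months from January 2096 through July 2098 contribute their day counts.
Then 1 day into August 2098.
Total: 17 + 31 + 29 + 31 + 30 + 31 + 30 + 31 + 31 + 30 + 31 + 30 + 31 + 31 + 28 + 31 + 30 + 31 + 30 + 31 + 31 + 30 + 31 + 30 + 31 + 31 + 28 + 31 + 30 + 31 + 30 + 31 + 1 = 961.
The subtraction is earlier − later, so the result is −961 → -961.

-961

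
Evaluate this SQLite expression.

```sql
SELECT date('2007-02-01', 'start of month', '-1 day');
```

`start of month` rewinds 2007-02-01 to 2007-02-01.
Going back 1 day from 2007-02-01 reaches 2007-01-31 (last day of January, 31 days).

2007-01-31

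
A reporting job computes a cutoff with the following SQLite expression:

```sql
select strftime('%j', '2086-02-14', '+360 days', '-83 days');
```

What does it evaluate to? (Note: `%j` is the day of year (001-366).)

322

First apply '+360 days', '-83 days': 2086-02-14 → 2086-11-18.
Day-of-year for 2086-11-18: days since 2086-01-01 inclusive = 322, zero-padded to 322.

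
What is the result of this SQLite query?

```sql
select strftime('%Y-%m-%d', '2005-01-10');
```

2005-01-10

`%Y-%m-%d` extracts the ISO date: 2005-01-10.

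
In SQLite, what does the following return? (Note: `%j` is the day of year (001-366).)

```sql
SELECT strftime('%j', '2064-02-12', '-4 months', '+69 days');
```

354

First apply '-4 months', '+69 days': 2064-02-12 → 2063-12-20.
Day-of-year for 2063-12-20: days since 2063-01-01 inclusive = 354, zero-padded to 354.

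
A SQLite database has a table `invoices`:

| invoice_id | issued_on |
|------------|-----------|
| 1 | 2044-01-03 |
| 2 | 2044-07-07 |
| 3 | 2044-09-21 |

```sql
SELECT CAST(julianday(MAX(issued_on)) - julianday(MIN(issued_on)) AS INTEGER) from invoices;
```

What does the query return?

262

MIN = 2044-01-03, MAX = 2044-09-21.
28 days remain in January 2044 after the 3rd (31 − 3).
Full months from February 2044 through August 2044 contribute their day counts.
Then 21 days into September 2044.
Total: 28 + 29 + 31 + 30 + 31 + 30 + 31 + 31 + 21 = 262.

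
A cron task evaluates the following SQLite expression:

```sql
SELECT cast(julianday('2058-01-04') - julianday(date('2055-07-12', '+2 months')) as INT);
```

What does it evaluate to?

845

Adding +2 months to 2055-07-12 gives 2055-09-12.
18 days remain in September 2055 after the 12th (30 − 12).
Full months from October 2055 through December 2057 contribute their day counts.
Then 4 days into January 2058.
Total: 18 + 31 + 30 + 31 + 31 + 29 + 31 + 30 + 31 + 30 + 31 + 31 + 30 + 31 + 30 + 31 + 31 + 28 + 31 + 30 + 31 + 30 + 31 + 31 + 30 + 31 + 30 + 31 + 4 = 845.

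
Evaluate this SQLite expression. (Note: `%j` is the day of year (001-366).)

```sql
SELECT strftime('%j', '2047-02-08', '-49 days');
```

355

First apply '-49 days': 2047-02-08 → 2046-12-21.
Day-of-year for 2046-12-21: days since 2046-01-01 inclusive = 355, zero-padded to 355.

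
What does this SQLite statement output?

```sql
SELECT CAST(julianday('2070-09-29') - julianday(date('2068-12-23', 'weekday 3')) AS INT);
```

`weekday 3` advances to the next Wednesday; 2068-12-23 is a Sunday, so it moves forward to 2068-12-26.
5 days remain in December 2068 after the 26th (31 − 26).
Full months from January 2069 through August 2070 contribute their day counts.
Then 29 days into September 2070.
Total: 5 + 31 + 28 + 31 + 30 + 31 + 30 + 31 + 31 + 30 + 31 + 30 + 31 + 31 + 28 + 31 + 30 + 31 + 30 + 31 + 31 + 29 = 642.

642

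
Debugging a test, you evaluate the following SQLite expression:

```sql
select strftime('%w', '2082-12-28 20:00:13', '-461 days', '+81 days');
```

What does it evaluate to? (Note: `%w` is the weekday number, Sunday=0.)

6

First apply '-461 days', '+81 days': 2082-12-28 20:00:13 → 2081-12-13 20:00:13.
2081-12-13 is a Saturday; with Sunday=0 that is 6.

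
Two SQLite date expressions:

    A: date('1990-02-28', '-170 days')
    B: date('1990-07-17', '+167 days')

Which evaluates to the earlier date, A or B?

A

A = 1989-09-11.
B = 1990-12-31.
A is earlier.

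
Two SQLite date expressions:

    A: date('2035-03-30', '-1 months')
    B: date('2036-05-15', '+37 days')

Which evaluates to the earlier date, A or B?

A

A = 2035-03-02.
B = 2036-06-21.
A is earlier.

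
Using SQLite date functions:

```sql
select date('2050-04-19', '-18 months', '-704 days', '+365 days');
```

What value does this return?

2047-11-15

Adding -18 months to 2050-04-19 gives 2048-10-19.
Applying '-704 days' to 2048-10-19: counting 704 days back gives 2046-11-15.
Applying '+365 days' to 2046-11-15: counting 365 days forward gives 2047-11-15.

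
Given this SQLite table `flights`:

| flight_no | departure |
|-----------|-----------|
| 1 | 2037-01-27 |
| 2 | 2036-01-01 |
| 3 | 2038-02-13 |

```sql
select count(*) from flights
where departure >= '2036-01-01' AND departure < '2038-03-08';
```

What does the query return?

Rows in [2036-01-01, 2038-03-08): 2037-01-27, 2036-01-01, 2038-02-13 → 3 rows.

3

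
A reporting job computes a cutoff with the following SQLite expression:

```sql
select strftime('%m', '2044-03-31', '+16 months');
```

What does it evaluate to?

07

First apply '+16 months': 2044-03-31 → 2045-07-31.
`%m` extracts the 2-digit month (01-12): 07.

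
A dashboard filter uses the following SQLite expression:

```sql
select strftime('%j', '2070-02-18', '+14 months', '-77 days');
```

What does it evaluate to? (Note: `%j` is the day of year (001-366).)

First apply '+14 months', '-77 days': 2070-02-18 → 2071-01-31.
Day-of-year for 2071-01-31: days since 2071-01-01 inclusive = 31, zero-padded to 031.

031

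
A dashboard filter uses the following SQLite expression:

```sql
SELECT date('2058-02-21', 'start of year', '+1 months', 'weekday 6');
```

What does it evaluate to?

2058-02-02

`start of year` rewinds 2058-02-21 to 2058-01-01.
Adding +1 month to 2058-01-01 gives 2058-02-01.
`weekday 6` advances to the next Saturday; 2058-02-01 is a Friday, so it moves forward to 2058-02-02.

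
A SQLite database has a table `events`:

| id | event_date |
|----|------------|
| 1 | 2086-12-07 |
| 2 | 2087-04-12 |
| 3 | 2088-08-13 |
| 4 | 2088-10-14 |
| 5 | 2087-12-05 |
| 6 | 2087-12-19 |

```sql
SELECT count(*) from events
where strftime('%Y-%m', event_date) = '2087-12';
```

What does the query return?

Rows with year-month 2087-12: 2087-12-05, 2087-12-19 → 2.

2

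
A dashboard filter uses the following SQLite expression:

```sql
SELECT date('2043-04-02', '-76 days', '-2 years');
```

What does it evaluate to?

Applying '-76 days' to 2043-04-02: counting 76 days back gives 2043-01-16.
Adding -2 years to 2043-01-16 gives 2041-01-16.

2041-01-16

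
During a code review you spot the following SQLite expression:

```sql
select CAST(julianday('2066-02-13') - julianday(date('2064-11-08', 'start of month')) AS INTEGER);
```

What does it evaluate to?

`start of month` rewinds 2064-11-08 to 2064-11-01.
29 days remain in November 2064 after the 1st (30 − 1).
Full months from December 2064 through January 2066 contribute their day counts.
Then 13 days into February 2066.
Total: 29 + 31 + 31 + 28 + 31 + 30 + 31 + 30 + 31 + 31 + 30 + 31 + 30 + 31 + 31 + 13 = 469.

469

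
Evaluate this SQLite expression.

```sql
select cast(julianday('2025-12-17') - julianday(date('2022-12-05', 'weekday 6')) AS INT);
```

1103

`weekday 6` advances to the next Saturday; 2022-12-05 is a Monday, so it moves forward to 2022-12-10.
21 days remain in December 2022 after the 10th (31 − 10).
Full months from January 2023 through November 2025 contribute their day counts.
Then 17 days into December 2025.
Total: 21 + 31 + 28 + 31 + 30 + 31 + 30 + 31 + 31 + 30 + 31 + 30 + 31 + 31 + 29 + 31 + 30 + 31 + 30 + 31 + 31 + 30 + 31 + 30 + 31 + 31 + 28 + 31 + 30 + 31 + 30 + 31 + 31 + 30 + 31 + 30 + 17 = 1103.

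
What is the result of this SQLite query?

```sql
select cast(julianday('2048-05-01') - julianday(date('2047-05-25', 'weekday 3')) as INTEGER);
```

338

`weekday 3` advances to the next Wednesday; 2047-05-25 is a Saturday, so it moves forward to 2047-05-29.
2 days remain in May 2047 after the 29th (31 − 29).
Full months from June 2047 through April 2048 contribute their day counts.
Then 1 day into May 2048.
Total: 2 + 30 + 31 + 31 + 30 + 31 + 30 + 31 + 31 + 29 + 31 + 30 + 1 = 338.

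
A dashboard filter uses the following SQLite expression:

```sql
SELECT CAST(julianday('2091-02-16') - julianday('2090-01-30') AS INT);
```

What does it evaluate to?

382

1 day remains in January 2090 after the 30th (31 − 30).
Full months from February 2090 through January 2091 contribute their day counts.
Then 16 days into February 2091.
Total: 1 + 28 + 31 + 30 + 31 + 30 + 31 + 31 + 30 + 31 + 30 + 31 + 31 + 16 = 382.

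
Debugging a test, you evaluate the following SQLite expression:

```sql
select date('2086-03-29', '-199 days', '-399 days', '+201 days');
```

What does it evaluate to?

Applying '-199 days' to 2086-03-29: counting 199 days back gives 2085-09-11.
Applying '-399 days' to 2085-09-11: counting 399 days back gives 2084-08-08.
Applying '+201 days' to 2084-08-08: counting 201 days forward gives 2085-02-25.

2085-02-25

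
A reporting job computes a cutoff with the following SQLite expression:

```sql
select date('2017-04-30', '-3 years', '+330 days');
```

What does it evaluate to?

2015-03-26

Adding -3 years to 2017-04-30 gives 2014-04-30.
Applying '+330 days' to 2014-04-30: counting 330 days forward gives 2015-03-26.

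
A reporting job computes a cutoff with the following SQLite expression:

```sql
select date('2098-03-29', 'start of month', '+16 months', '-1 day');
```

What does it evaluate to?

2099-06-30

`start of month` rewinds 2098-03-29 to 2098-03-01.
Adding +16 months to 2098-03-01 gives 2099-07-01.
Going back 1 day from 2099-07-01 reaches 2099-06-30 (last day of June, 30 days).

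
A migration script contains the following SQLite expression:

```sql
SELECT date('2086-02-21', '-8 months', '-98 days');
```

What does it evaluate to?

2085-03-15

Adding -8 months to 2086-02-21 gives 2085-06-21.
Applying '-98 days' to 2085-06-21: counting 98 days back gives 2085-03-15.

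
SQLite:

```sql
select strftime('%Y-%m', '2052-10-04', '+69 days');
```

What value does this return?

2052-12

First apply '+69 days': 2052-10-04 → 2052-12-12.
`%Y-%m` extracts the year-month: 2052-12.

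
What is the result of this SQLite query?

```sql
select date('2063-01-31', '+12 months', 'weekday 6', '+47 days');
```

Adding +12 months to 2063-01-31 gives 2064-01-31.
`weekday 6` advances to the next Saturday; 2064-01-31 is a Thursday, so it moves forward to 2064-02-02.
Applying '+47 days' to 2064-02-02: counting 47 days forward gives 2064-03-20.

2064-03-20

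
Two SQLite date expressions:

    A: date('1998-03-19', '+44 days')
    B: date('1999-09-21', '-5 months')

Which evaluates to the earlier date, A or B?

A

A = 1998-05-02.
B = 1999-04-21.
A is earlier.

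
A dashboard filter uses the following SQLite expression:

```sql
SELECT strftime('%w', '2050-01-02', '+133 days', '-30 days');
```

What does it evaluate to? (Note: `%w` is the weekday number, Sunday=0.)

First apply '+133 days', '-30 days': 2050-01-02 → 2050-04-15.
2050-04-15 is a Friday; with Sunday=0 that is 5.

5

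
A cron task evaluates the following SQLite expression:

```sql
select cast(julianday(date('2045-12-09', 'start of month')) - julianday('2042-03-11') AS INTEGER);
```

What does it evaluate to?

`start of month` rewinds 2045-12-09 to 2045-12-01.
20 days remain in March 2042 after the 11th (31 − 11).
Full months from April 2042 through November 2045 contribute their day counts.
Then 1 day into December 2045.
Total: 20 + 30 + 31 + 30 + 31 + 31 + 30 + 31 + 30 + 31 + 31 + 28 + 31 + 30 + 31 + 30 + 31 + 31 + 30 + 31 + 30 + 31 + 31 + 29 + 31 + 30 + 31 + 30 + 31 + 31 + 30 + 31 + 30 + 31 + 31 + 28 + 31 + 30 + 31 + 30 + 31 + 31 + 30 + 31 + 30 + 1 = 1361.

1361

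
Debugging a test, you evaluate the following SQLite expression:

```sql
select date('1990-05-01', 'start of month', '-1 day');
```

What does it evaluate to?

`start of month` rewinds 1990-05-01 to 1990-05-01.
Going back 1 day from 1990-05-01 reaches 1990-04-30 (last day of April, 30 days).

1990-04-30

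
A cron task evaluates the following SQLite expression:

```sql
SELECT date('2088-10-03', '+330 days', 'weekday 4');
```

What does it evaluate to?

Applying '+330 days' to 2088-10-03: counting 330 days forward gives 2089-08-29.
`weekday 4` advances to the next Thursday; 2089-08-29 is a Monday, so it moves forward to 2089-09-01.

2089-09-01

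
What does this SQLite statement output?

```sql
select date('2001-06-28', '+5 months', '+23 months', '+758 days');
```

2005-11-24

Adding +5 months to 2001-06-28 gives 2001-11-28.
Adding +23 months to 2001-11-28 gives 2003-10-28.
Applying '+758 days' to 2003-10-28: counting 758 days forward gives 2005-11-24.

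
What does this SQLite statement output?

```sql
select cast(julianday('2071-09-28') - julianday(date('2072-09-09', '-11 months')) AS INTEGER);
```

-11

Adding -11 months to 2072-09-09 gives 2071-10-09.
2 days remain in September 2071 after the 28th (30 − 28).
Then 9 days into October 2071.
Total: 2 + 9 = 11.
The subtraction is earlier − later, so the result is −11 → -11.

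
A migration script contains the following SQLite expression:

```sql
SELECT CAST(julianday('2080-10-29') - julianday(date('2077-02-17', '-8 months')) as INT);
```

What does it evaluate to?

Adding -8 months to 2077-02-17 gives 2076-06-17.
13 days remain in June 2076 after the 17th (30 − 17).
Full months from July 2076 through September 2080 contribute their day counts.
Then 29 days into October 2080.
Total: 13 + 31 + 31 + 30 + 31 + 30 + 31 + 31 + 28 + 31 + 30 + 31 + 30 + 31 + 31 + 30 + 31 + 30 + 31 + 31 + 28 + 31 + 30 + 31 + 30 + 31 + 31 + 30 + 31 + 30 + 31 + 31 + 28 + 31 + 30 + 31 + 30 + 31 + 31 + 30 + 31 + 30 + 31 + 31 + 29 + 31 + 30 + 31 + 30 + 31 + 31 + 30 + 29 = 1595.

1595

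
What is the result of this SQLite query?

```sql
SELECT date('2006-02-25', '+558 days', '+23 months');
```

Applying '+558 days' to 2006-02-25: counting 558 days forward gives 2007-09-06.
Adding +23 months to 2007-09-06 gives 2009-08-06.

2009-08-06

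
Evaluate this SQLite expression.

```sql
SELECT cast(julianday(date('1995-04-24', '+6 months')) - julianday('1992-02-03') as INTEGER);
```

1359

Adding +6 months to 1995-04-24 gives 1995-10-24.
26 days remain in February 1992 after the 3rd (29 − 3).
Full months from March 1992 through September 1995 contribute their day counts.
Then 24 days into October 1995.
Total: 26 + 31 + 30 + 31 + 30 + 31 + 31 + 30 + 31 + 30 + 31 + 31 + 28 + 31 + 30 + 31 + 30 + 31 + 31 + 30 + 31 + 30 + 31 + 31 + 28 + 31 + 30 + 31 + 30 + 31 + 31 + 30 + 31 + 30 + 31 + 31 + 28 + 31 + 30 + 31 + 30 + 31 + 31 + 30 + 24 = 1359.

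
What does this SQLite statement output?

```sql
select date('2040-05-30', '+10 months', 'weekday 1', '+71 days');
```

Adding +10 months to 2040-05-30 gives 2041-03-30.
`weekday 1` advances to the next Monday; 2041-03-30 is a Saturday, so it moves forward to 2041-04-01.
Applying '+71 days' to 2041-04-01: counting 71 days forward gives 2041-06-11.

2041-06-11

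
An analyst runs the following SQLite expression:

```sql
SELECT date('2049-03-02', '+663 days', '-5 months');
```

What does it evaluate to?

2050-07-25

Applying '+663 days' to 2049-03-02: counting 663 days forward gives 2050-12-25.
Adding -5 months to 2050-12-25 gives 2050-07-25.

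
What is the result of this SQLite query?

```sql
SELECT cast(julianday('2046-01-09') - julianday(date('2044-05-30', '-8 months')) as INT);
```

832

Adding -8 months to 2044-05-30 gives 2043-09-30.
0 days remain in September 2043 after the 30th (30 − 30).
Full months from October 2043 through December 2045 contribute their day counts.
Then 9 days into January 2046.
Total: 0 + 31 + 30 + 31 + 31 + 29 + 31 + 30 + 31 + 30 + 31 + 31 + 30 + 31 + 30 + 31 + 31 + 28 + 31 + 30 + 31 + 30 + 31 + 31 + 30 + 31 + 30 + 31 + 9 = 832.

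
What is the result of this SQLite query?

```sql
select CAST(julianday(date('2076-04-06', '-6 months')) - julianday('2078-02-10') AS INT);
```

Adding -6 months to 2076-04-06 gives 2075-10-06.
25 days remain in October 2075 after the 6th (31 − 6).
Full months from November 2075 through January 2078 contribute their day counts.
Then 10 days into February 2078.
Total: 25 + 30 + 31 + 31 + 29 + 31 + 30 + 31 + 30 + 31 + 31 + 30 + 31 + 30 + 31 + 31 + 28 + 31 + 30 + 31 + 30 + 31 + 31 + 30 + 31 + 30 + 31 + 31 + 10 = 858.
The subtraction is earlier − later, so the result is −858 → -858.

-858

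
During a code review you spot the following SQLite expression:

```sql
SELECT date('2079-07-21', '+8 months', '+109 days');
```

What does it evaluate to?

2080-07-08

Adding +8 months to 2079-07-21 gives 2080-03-21.
Applying '+109 days' to 2080-03-21: counting 109 days forward gives 2080-07-08.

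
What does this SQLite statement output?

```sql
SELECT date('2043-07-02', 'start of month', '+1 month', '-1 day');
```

`start of month` rewinds 2043-07-02 to 2043-07-01.
Adding +1 month to 2043-07-01 gives 2043-08-01.
Going back 1 day from 2043-08-01 reaches 2043-07-31 (last day of July, 31 days).

2043-07-31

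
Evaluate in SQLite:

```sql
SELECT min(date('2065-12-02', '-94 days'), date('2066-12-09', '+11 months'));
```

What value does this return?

date('2065-12-02', '-94 days') → 2065-08-30.
date('2066-12-09', '+11 months') → 2067-11-09.
Earlier of the two is 2065-08-30.

2065-08-30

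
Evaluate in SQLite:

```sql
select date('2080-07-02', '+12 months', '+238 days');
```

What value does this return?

2082-02-25

Adding +12 months to 2080-07-02 gives 2081-07-02.
Applying '+238 days' to 2081-07-02: counting 238 days forward gives 2082-02-25.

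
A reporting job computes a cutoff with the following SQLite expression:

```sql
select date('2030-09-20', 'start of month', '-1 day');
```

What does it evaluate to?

2030-08-31

`start of month` rewinds 2030-09-20 to 2030-09-01.
Going back 1 day from 2030-09-01 reaches 2030-08-31 (last day of August, 31 days).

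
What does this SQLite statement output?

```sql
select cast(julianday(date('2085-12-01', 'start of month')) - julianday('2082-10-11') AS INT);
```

1147

`start of month` rewinds 2085-12-01 to 2085-12-01.
20 days remain in October 2082 after the 11th (31 − 11).
Full months from November 2082 through November 2085 contribute their day counts.
Then 1 day into December 2085.
Total: 20 + 30 + 31 + 31 + 28 + 31 + 30 + 31 + 30 + 31 + 31 + 30 + 31 + 30 + 31 + 31 + 29 + 31 + 30 + 31 + 30 + 31 + 31 + 30 + 31 + 30 + 31 + 31 + 28 + 31 + 30 + 31 + 30 + 31 + 31 + 30 + 31 + 30 + 1 = 1147.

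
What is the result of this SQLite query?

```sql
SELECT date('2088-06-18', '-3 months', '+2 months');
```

Adding -3 months to 2088-06-18 gives 2088-03-18.
Adding +2 months to 2088-03-18 gives 2088-05-18.

2088-05-18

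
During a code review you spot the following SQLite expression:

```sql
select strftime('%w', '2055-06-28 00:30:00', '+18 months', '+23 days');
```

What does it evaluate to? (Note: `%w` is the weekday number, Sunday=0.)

First apply '+18 months', '+23 days': 2055-06-28 00:30:00 → 2057-01-20 00:30:00.
2057-01-20 is a Saturday; with Sunday=0 that is 6.

6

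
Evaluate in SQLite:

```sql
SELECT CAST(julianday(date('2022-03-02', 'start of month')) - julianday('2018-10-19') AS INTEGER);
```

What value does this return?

`start of month` rewinds 2022-03-02 to 2022-03-01.
12 days remain in October 2018 after the 19th (31 − 19).
Full months from November 2018 through February 2022 contribute their day counts.
Then 1 day into March 2022.
Total: 12 + 30 + 31 + 31 + 28 + 31 + 30 + 31 + 30 + 31 + 31 + 30 + 31 + 30 + 31 + 31 + 29 + 31 + 30 + 31 + 30 + 31 + 31 + 30 + 31 + 30 + 31 + 31 + 28 + 31 + 30 + 31 + 30 + 31 + 31 + 30 + 31 + 30 + 31 + 31 + 28 + 1 = 1229.

1229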